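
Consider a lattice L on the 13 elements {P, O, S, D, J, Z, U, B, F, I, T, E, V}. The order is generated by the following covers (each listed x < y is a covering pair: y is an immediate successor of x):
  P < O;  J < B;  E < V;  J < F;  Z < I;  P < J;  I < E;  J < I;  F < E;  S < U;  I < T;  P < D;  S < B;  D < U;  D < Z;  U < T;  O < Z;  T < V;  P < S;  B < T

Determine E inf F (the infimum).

F

Common lower bounds of {E, F}: F, J, P.
The greatest among these is F.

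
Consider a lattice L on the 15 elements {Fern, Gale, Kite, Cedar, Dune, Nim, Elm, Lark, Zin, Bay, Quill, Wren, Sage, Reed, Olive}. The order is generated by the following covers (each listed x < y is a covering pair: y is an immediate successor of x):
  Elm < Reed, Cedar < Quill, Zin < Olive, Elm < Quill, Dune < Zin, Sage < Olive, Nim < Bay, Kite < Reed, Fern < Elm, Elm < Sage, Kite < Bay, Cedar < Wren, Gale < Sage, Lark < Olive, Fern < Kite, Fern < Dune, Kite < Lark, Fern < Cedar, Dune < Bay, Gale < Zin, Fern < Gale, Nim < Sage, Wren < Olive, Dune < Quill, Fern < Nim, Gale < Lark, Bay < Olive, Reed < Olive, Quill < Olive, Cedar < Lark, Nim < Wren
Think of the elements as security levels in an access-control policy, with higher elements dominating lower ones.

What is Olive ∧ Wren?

Wren

Common lower bounds of {Olive, Wren}: Cedar, Fern, Nim, Wren.
The greatest among these is Wren.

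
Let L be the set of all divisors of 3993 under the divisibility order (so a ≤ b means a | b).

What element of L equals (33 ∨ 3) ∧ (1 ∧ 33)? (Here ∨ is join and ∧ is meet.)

33 ∨ 3 = 33
1 ∧ 33 = 1
33 ∧ 1 = 1

1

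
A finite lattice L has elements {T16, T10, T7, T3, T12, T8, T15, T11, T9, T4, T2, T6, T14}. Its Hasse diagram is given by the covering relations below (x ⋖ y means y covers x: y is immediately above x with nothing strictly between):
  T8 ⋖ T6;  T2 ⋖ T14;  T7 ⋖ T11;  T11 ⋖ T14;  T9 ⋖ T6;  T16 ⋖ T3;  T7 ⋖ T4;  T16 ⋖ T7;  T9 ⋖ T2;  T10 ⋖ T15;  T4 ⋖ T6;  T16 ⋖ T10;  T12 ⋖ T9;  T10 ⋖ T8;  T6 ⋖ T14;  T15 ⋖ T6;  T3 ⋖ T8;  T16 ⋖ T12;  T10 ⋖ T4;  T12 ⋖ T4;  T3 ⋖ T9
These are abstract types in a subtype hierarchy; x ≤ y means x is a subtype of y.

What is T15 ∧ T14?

Common lower bounds of {T15, T14}: T10, T15, T16.
The greatest among these is T15.

T15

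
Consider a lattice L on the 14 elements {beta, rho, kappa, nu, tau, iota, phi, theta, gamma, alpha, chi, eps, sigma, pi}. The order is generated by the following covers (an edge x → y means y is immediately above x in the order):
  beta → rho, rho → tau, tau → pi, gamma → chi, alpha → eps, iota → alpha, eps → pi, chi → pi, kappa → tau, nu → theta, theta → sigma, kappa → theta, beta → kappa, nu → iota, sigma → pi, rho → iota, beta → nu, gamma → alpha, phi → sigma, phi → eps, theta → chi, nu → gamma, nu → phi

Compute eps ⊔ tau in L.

eps ∨ tau = pi

pi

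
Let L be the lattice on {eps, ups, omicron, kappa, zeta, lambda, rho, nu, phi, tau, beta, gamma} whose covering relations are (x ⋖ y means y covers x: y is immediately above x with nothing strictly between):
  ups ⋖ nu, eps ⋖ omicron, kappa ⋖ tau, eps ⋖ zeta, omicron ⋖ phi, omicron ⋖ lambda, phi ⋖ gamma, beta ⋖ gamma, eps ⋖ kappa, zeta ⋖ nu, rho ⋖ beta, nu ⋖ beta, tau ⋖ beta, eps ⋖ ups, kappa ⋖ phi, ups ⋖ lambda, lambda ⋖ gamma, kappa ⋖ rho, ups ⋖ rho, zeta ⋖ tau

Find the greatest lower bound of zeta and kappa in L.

Common lower bounds of {zeta, kappa}: eps.
The greatest among these is eps.

eps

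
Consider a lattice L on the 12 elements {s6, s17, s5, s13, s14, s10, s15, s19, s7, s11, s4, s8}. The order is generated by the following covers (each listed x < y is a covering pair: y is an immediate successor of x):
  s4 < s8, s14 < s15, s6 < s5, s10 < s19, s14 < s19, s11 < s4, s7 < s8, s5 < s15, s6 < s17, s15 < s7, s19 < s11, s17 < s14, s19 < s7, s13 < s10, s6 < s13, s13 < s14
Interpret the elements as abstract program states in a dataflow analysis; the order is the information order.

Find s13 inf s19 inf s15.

s13

Common lower bounds of {s13, s19, s15}: s13, s6.
The greatest among these is s13.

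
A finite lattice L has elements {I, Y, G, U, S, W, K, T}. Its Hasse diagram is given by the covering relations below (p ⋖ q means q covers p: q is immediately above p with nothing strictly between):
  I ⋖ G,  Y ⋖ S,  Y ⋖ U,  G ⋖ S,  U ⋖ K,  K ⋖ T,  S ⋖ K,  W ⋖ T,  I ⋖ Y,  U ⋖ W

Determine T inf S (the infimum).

S

Common lower bounds of {T, S}: G, I, S, Y.
The greatest among these is S.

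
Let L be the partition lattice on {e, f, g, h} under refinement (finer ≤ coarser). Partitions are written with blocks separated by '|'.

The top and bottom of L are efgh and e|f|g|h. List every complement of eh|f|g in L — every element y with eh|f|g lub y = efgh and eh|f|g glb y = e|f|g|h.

efg|h, ef|gh, eg|fh, e|fgh

Need y with eh|f|g ∨ y = efgh and eh|f|g ∧ y = e|f|g|h.
Checking each element gives: efg|h, ef|gh, eg|fh, e|fgh.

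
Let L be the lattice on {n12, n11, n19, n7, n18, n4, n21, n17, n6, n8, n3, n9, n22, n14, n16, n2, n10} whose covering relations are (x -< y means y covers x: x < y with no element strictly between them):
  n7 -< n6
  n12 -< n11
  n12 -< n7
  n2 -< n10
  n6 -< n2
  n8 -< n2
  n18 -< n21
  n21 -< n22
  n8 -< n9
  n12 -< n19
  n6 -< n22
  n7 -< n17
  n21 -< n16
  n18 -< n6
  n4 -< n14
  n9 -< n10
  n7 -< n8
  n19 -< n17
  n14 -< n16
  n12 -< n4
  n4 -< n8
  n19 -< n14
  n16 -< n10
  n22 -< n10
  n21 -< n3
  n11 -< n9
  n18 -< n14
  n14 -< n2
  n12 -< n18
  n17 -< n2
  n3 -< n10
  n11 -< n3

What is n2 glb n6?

Common lower bounds of {n2, n6}: n12, n18, n6, n7.
The greatest among these is n6.

n6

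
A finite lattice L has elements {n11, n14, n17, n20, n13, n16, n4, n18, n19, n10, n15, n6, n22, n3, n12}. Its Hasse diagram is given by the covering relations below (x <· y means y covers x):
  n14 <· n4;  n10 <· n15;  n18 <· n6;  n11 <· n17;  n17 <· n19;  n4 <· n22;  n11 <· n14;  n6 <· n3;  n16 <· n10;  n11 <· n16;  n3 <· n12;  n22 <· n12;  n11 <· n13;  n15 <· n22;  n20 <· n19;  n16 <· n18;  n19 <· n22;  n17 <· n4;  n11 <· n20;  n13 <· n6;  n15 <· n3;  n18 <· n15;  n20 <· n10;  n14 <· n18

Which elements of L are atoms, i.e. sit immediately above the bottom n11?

n13, n14, n16, n17, n20

The atoms are exactly the elements that cover n11: n13, n14, n16, n17, n20.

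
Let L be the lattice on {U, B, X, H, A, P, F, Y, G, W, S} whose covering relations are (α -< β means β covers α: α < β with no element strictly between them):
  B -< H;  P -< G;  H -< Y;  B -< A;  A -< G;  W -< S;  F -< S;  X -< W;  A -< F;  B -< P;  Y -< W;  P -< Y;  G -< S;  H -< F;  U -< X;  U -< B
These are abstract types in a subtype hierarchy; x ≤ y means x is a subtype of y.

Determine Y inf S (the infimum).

Y

Common lower bounds of {Y, S}: B, H, P, U, Y.
The greatest among these is Y.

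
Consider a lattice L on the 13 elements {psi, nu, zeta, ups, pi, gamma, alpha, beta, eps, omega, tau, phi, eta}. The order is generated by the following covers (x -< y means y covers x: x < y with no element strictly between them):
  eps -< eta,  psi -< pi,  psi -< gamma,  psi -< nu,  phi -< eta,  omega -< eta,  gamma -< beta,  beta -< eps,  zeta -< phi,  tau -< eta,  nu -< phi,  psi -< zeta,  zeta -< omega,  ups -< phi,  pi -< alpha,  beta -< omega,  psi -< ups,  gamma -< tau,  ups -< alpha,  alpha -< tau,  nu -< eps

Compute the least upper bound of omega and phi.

eta

Common upper bounds of {omega, phi}: eta.
The least among these is eta.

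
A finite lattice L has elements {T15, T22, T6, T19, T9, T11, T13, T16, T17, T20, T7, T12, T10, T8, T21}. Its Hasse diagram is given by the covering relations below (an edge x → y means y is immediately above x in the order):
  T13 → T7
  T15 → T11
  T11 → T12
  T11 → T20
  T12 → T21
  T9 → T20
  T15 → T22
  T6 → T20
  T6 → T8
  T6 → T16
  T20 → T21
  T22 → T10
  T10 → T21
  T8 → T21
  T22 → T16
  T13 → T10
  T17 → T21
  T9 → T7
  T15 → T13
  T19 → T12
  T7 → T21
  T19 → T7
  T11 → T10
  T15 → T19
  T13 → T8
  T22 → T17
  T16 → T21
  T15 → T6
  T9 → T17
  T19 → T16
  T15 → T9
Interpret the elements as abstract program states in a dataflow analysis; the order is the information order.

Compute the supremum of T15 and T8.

T8

Common upper bounds of {T15, T8}: T21, T8.
The least among these is T8.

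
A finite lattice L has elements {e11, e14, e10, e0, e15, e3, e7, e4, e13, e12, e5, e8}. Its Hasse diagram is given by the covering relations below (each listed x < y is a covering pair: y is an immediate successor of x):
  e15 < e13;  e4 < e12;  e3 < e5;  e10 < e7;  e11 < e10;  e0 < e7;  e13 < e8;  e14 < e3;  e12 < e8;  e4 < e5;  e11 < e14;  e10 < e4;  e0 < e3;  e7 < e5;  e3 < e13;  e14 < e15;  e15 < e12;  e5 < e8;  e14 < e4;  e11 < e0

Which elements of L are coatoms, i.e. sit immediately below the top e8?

The coatoms are exactly the elements covered by e8: e12, e13, e5.

e12, e13, e5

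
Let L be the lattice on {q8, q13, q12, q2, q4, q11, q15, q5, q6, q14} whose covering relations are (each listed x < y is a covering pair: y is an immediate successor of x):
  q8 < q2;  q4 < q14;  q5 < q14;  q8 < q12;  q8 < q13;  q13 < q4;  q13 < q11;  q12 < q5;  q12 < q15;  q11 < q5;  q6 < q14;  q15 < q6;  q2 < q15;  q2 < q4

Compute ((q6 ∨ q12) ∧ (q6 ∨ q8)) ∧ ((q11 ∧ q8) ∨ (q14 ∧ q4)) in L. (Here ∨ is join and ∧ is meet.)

q2

q6 ∨ q12 = q6
q6 ∨ q8 = q6
q6 ∧ q6 = q6
q11 ∧ q8 = q8
q14 ∧ q4 = q4
q8 ∨ q4 = q4
q6 ∧ q4 = q2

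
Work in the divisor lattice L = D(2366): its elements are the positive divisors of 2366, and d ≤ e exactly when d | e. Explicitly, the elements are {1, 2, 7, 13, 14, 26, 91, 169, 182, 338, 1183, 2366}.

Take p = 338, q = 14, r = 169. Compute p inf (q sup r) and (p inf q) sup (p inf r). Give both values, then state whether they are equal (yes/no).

q sup r = 2366, so p inf (q sup r) = 338 inf 2366 = 338.
p inf q = 2 and p inf r = 169, so (p inf q) sup (p inf r) = 2 sup 169 = 338.
Equal: yes.

338; 338; yes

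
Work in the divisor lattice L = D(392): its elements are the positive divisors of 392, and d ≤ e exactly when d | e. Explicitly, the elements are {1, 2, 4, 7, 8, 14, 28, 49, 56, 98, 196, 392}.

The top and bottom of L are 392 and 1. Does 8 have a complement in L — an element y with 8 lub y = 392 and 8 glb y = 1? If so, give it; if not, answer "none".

Need y with 8 ∨ y = 392 and 8 ∧ y = 1.
Checking each element gives: 49.

49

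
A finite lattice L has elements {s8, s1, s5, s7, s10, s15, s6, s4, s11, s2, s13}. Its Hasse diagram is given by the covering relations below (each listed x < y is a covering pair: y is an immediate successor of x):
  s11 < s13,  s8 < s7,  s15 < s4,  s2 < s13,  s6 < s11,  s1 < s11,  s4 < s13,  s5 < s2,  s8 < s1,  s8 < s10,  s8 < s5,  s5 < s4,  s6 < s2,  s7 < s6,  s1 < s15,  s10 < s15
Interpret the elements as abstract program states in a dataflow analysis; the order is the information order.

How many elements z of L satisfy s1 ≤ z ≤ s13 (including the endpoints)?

5

The interval [s1, s13] = {s1, s11, s13, s15, s4}, which has 5 elements.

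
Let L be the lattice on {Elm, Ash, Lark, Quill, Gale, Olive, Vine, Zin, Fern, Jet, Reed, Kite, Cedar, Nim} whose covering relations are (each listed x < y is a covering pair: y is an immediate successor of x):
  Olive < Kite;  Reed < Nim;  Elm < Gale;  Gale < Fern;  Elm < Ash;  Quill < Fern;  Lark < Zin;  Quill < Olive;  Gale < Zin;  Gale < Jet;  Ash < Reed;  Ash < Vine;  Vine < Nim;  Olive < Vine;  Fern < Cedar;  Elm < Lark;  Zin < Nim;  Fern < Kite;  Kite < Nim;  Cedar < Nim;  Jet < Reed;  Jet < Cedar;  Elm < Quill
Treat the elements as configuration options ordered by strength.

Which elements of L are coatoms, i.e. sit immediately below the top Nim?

The coatoms are exactly the elements covered by Nim: Cedar, Kite, Reed, Vine, Zin.

Cedar, Kite, Reed, Vine, Zin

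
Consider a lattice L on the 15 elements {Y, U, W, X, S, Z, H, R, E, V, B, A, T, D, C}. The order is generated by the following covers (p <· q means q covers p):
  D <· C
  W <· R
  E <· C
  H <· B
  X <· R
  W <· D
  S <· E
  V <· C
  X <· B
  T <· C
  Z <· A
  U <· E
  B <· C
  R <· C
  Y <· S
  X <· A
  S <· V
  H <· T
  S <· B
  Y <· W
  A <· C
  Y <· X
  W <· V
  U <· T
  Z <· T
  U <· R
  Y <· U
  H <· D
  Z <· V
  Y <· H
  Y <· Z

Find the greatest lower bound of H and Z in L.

Common lower bounds of {H, Z}: Y.
The greatest among these is Y.

Y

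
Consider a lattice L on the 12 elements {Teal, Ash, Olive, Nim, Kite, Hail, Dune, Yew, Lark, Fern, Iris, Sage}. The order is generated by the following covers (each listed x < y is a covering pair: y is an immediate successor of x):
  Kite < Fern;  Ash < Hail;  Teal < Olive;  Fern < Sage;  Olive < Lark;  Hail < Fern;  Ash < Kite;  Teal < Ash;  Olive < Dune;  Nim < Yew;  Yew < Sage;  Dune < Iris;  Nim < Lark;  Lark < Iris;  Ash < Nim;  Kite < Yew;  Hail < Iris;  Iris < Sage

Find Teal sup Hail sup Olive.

Iris

Common upper bounds of {Teal, Hail, Olive}: Iris, Sage.
The least among these is Iris.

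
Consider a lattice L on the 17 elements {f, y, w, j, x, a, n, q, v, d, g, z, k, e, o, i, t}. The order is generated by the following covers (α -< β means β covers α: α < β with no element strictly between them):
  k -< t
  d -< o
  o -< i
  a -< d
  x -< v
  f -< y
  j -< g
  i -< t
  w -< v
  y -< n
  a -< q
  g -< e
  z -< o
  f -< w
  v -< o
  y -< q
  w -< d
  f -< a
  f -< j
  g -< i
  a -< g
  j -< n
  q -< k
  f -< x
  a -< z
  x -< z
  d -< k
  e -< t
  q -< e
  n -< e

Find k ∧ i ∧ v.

w

Common lower bounds of {k, i, v}: f, w.
The greatest among these is w.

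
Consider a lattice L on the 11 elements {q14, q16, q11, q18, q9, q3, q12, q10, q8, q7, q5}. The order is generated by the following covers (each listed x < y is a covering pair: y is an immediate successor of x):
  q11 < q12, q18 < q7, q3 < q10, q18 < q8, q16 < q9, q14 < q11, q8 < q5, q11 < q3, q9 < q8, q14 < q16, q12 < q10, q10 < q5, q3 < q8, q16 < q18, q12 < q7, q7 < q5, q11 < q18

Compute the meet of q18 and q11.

Common lower bounds of {q18, q11}: q11, q14.
The greatest among these is q11.

q11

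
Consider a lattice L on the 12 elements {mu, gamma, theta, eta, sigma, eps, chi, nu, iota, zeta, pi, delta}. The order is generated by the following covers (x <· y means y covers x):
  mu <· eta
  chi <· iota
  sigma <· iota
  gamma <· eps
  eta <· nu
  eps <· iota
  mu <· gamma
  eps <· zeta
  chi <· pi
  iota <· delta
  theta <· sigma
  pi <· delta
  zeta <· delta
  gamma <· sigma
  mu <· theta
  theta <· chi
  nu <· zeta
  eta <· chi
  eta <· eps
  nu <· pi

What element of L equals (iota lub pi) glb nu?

iota ∨ pi = delta
delta ∧ nu = nu

nu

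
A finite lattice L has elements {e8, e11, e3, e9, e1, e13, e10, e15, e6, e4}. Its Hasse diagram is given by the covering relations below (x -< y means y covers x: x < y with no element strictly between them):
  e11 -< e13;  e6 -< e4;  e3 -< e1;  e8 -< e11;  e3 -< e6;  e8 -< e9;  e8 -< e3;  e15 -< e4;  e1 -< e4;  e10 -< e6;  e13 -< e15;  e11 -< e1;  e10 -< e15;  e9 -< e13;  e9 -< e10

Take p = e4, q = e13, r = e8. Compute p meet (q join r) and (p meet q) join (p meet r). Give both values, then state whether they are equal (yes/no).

e13; e13; yes

q join r = e13, so p meet (q join r) = e4 meet e13 = e13.
p meet q = e13 and p meet r = e8, so (p meet q) join (p meet r) = e13 join e8 = e13.
Equal: yes.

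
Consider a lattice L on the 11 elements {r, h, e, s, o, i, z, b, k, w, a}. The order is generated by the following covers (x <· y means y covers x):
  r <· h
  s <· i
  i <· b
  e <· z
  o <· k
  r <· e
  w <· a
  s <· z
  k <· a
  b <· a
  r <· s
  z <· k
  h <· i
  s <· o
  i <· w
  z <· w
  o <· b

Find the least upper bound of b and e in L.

a

Common upper bounds of {b, e}: a.
The least among these is a.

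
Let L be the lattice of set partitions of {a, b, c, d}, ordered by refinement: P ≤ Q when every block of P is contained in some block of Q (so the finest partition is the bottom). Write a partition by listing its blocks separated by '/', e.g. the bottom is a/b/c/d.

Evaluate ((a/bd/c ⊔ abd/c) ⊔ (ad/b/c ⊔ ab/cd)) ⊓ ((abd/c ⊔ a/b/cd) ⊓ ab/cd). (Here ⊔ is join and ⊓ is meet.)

ab/cd

a/bd/c ∨ abd/c = abd/c
ad/b/c ∨ ab/cd = abcd
abd/c ∨ abcd = abcd
abd/c ∨ a/b/cd = abcd
abcd ∧ ab/cd = ab/cd
abcd ∧ ab/cd = ab/cd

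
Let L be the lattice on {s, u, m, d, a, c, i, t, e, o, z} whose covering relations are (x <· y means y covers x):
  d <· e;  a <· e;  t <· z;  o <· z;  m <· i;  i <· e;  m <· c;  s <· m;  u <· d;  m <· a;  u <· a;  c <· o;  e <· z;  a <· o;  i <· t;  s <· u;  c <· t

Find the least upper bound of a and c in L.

o

Common upper bounds of {a, c}: o, z.
The least among these is o.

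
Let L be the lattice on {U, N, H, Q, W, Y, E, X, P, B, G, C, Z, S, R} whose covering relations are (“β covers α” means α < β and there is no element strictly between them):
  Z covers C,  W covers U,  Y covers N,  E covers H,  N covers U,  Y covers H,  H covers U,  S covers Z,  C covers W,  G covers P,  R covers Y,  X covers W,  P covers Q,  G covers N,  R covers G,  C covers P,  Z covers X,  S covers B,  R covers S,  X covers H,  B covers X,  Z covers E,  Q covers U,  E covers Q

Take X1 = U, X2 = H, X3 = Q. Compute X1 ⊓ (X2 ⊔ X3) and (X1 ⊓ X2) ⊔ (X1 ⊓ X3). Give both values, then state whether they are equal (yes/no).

U; U; yes

X2 ⊔ X3 = E, so X1 ⊓ (X2 ⊔ X3) = U ⊓ E = U.
X1 ⊓ X2 = U and X1 ⊓ X3 = U, so (X1 ⊓ X2) ⊔ (X1 ⊓ X3) = U ⊔ U = U.
Equal: yes.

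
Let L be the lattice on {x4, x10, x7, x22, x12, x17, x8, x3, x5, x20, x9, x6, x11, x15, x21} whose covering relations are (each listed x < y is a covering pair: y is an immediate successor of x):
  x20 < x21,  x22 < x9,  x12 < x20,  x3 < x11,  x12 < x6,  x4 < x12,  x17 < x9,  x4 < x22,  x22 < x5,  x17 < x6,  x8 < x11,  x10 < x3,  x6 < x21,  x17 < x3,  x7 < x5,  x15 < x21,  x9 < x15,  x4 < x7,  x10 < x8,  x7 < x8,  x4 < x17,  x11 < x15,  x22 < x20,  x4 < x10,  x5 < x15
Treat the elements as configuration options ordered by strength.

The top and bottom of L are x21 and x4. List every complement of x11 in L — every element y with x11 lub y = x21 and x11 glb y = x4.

x12, x20

Need y with x11 ∨ y = x21 and x11 ∧ y = x4.
Checking each element gives: x12, x20.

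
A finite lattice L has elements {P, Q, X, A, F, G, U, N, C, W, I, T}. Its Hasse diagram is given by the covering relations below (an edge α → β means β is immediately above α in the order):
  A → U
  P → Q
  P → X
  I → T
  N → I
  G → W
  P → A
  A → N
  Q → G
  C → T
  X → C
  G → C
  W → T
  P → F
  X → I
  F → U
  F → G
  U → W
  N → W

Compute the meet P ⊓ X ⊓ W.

P

Common lower bounds of {P, X, W}: P.
The greatest among these is P.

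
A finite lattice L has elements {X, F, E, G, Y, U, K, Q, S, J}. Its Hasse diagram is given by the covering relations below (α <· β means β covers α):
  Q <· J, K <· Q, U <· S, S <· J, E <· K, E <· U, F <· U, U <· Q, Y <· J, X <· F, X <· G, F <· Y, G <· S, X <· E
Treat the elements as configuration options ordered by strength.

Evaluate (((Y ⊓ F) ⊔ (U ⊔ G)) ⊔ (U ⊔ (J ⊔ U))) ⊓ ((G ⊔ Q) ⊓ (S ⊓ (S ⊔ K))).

Y ∧ F = F
U ∨ G = S
F ∨ S = S
J ∨ U = J
U ∨ J = J
S ∨ J = J
G ∨ Q = J
S ∨ K = J
S ∧ J = S
J ∧ S = S
J ∧ S = S

S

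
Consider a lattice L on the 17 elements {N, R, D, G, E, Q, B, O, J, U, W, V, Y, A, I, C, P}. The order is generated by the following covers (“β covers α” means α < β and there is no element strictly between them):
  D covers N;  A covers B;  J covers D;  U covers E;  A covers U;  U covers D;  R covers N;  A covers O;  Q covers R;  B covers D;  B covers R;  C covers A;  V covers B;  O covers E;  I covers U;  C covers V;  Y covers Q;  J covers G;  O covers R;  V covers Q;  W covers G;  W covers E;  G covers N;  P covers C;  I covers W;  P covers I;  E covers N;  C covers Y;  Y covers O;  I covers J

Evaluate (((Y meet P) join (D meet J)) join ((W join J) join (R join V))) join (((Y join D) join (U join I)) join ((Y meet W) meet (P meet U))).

P

Y ∧ P = Y
D ∧ J = D
Y ∨ D = C
W ∨ J = I
R ∨ V = V
I ∨ V = P
C ∨ P = P
Y ∨ D = C
U ∨ I = I
C ∨ I = P
Y ∧ W = E
P ∧ U = U
E ∧ U = E
P ∨ E = P
P ∨ P = P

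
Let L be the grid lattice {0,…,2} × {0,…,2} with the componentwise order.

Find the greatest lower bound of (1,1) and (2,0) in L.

(1,0)

In a product of chains, the meet is componentwise min, giving (1,0).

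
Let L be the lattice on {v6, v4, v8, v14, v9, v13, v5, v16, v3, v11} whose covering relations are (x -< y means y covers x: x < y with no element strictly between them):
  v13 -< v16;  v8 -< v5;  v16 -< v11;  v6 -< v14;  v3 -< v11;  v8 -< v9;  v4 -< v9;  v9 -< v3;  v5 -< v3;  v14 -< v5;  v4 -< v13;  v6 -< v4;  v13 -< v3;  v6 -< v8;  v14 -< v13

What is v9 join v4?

v9

Common upper bounds of {v9, v4}: v11, v3, v9.
The least among these is v9.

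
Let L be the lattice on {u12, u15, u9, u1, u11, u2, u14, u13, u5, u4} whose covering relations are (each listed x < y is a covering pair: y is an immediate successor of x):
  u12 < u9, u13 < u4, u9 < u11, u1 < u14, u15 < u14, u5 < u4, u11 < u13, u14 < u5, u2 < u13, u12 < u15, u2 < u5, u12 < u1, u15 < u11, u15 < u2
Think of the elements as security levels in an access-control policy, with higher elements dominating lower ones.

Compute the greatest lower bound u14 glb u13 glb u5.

Common lower bounds of {u14, u13, u5}: u12, u15.
The greatest among these is u15.

u15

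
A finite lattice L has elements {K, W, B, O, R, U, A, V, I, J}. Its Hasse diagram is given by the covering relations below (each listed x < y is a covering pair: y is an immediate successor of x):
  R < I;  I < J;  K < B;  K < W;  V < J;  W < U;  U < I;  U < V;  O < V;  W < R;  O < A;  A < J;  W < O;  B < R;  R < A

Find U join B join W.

I

Common upper bounds of {U, B, W}: I, J.
The least among these is I.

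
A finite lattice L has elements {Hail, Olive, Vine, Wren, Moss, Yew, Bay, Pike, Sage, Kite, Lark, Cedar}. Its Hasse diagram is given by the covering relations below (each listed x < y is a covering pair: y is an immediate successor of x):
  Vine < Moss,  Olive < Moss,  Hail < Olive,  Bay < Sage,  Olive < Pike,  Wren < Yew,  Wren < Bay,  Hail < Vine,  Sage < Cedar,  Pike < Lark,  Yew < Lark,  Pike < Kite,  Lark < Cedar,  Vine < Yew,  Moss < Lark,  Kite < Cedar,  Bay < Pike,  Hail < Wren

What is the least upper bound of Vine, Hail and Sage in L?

Cedar

Common upper bounds of {Vine, Hail, Sage}: Cedar.
The least among these is Cedar.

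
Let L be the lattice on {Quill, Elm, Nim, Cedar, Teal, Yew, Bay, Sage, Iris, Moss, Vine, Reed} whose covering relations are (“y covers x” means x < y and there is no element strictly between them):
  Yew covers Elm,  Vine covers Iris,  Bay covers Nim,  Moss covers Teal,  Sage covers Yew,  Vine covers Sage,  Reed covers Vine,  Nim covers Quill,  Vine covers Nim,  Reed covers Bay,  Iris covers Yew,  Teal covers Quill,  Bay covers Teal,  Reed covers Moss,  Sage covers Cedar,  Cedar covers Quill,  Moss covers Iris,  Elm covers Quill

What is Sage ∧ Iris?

Common lower bounds of {Sage, Iris}: Elm, Quill, Yew.
The greatest among these is Yew.

Yew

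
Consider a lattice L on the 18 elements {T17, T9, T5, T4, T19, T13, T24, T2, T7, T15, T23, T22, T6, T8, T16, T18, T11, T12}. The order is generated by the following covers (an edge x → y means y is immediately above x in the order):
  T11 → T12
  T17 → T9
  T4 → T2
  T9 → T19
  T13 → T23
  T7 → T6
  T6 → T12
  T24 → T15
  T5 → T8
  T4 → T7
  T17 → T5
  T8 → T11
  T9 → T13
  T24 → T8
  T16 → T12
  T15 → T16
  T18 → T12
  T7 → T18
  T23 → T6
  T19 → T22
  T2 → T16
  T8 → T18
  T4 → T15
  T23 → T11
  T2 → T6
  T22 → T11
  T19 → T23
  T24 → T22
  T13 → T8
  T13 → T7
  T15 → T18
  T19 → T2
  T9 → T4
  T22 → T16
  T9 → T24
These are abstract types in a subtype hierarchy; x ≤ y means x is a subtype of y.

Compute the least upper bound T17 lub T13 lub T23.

T23

Common upper bounds of {T17, T13, T23}: T11, T12, T23, T6.
The least among these is T23.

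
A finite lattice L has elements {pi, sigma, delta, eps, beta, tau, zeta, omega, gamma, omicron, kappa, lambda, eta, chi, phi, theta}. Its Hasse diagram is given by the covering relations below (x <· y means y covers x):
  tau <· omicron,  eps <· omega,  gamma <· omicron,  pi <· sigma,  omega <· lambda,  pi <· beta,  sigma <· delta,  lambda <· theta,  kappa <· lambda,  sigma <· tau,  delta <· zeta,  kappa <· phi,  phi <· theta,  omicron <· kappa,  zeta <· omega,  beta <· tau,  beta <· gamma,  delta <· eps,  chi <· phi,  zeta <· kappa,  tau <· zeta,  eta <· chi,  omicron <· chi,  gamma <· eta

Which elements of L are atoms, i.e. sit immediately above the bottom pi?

The atoms are exactly the elements that cover pi: beta, sigma.

beta, sigma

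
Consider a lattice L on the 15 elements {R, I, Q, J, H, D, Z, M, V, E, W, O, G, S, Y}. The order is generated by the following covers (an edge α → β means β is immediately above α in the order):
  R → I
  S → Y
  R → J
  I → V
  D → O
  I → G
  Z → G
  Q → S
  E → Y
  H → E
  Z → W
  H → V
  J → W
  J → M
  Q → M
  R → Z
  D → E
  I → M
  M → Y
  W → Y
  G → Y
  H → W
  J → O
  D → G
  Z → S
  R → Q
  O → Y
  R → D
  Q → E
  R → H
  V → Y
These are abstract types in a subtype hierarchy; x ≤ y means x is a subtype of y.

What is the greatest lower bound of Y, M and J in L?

J

Common lower bounds of {Y, M, J}: J, R.
The greatest among these is J.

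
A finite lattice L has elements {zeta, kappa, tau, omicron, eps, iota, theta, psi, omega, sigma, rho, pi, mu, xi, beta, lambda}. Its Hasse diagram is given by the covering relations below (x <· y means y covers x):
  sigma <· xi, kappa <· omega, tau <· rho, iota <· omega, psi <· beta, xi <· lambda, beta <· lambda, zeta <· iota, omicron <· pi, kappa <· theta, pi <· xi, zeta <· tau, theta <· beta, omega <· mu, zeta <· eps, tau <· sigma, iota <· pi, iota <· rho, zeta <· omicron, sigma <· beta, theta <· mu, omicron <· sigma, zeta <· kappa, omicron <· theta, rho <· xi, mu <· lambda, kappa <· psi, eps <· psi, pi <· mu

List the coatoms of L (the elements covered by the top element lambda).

The coatoms are exactly the elements covered by lambda: beta, mu, xi.

beta, mu, xi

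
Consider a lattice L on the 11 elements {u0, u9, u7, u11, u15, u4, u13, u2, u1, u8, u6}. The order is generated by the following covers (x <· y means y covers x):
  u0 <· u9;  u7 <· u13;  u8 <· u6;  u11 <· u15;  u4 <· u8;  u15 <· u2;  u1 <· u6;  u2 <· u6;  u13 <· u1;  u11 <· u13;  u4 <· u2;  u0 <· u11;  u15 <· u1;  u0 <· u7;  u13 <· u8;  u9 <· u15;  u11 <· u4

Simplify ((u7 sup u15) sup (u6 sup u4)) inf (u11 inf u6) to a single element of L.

u11

u7 ∨ u15 = u1
u6 ∨ u4 = u6
u1 ∨ u6 = u6
u11 ∧ u6 = u11
u6 ∧ u11 = u11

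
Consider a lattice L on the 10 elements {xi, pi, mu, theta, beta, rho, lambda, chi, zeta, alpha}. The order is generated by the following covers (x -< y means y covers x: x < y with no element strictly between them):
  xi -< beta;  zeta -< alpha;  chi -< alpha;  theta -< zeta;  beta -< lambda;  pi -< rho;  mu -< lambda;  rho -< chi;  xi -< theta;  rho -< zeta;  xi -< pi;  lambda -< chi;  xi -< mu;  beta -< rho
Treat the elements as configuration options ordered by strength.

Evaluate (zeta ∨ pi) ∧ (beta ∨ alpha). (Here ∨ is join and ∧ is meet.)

zeta

zeta ∨ pi = zeta
beta ∨ alpha = alpha
zeta ∧ alpha = zeta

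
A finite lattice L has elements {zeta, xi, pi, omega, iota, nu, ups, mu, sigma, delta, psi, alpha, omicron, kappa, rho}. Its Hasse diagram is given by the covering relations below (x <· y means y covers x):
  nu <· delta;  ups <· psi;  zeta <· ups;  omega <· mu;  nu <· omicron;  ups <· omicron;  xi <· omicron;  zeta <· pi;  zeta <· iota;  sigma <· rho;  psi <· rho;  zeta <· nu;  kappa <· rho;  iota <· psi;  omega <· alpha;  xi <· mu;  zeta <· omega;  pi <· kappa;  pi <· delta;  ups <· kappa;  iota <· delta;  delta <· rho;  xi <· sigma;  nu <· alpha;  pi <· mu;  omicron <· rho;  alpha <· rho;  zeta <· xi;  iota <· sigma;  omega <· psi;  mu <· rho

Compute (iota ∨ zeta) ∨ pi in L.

delta

iota ∨ zeta = iota
iota ∨ pi = delta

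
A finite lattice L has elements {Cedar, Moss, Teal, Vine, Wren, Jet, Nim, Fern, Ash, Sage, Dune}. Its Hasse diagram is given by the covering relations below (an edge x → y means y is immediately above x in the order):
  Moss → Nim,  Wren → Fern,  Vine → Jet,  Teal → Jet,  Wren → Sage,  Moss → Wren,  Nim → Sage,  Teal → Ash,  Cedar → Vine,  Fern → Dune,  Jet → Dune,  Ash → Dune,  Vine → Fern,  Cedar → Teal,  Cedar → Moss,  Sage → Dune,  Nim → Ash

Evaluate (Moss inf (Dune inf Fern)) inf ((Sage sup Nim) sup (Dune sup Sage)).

Dune ∧ Fern = Fern
Moss ∧ Fern = Moss
Sage ∨ Nim = Sage
Dune ∨ Sage = Dune
Sage ∨ Dune = Dune
Moss ∧ Dune = Moss

Moss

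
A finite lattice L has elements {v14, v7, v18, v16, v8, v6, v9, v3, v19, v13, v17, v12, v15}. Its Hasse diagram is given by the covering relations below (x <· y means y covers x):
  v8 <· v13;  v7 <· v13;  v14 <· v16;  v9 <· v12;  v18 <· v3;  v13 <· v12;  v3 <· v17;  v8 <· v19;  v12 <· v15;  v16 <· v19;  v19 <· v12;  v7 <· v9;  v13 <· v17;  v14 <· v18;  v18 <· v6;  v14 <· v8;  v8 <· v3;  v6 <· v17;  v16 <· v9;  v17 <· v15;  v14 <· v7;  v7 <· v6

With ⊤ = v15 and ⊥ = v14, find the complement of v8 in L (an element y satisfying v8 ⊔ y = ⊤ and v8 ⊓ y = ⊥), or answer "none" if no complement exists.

For every candidate y, either v8 ∨ y ≠ v15 or v8 ∧ y ≠ v14; no complement exists.

none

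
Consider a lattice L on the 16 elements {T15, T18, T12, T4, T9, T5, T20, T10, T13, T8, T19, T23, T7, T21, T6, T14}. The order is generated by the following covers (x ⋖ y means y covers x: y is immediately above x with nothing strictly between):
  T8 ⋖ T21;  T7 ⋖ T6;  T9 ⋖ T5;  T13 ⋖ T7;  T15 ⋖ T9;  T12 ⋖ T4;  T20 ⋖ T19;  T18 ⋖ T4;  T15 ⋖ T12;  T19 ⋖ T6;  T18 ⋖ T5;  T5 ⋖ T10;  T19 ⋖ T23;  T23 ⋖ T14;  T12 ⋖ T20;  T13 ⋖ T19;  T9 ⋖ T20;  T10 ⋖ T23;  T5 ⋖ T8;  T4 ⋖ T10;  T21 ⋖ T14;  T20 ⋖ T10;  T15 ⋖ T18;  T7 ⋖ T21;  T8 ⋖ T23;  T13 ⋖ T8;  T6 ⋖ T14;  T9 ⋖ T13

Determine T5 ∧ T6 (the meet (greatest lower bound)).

Common lower bounds of {T5, T6}: T15, T9.
The greatest among these is T9.

T9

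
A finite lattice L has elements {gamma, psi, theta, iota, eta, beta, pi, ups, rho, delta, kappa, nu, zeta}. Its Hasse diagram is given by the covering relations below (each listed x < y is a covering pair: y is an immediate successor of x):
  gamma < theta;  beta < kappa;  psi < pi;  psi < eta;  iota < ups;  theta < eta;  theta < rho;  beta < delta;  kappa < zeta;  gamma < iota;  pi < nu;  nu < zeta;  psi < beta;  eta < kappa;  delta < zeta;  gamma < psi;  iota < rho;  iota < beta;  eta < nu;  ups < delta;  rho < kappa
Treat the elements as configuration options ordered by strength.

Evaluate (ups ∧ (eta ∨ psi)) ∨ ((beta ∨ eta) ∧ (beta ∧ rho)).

eta ∨ psi = eta
ups ∧ eta = gamma
beta ∨ eta = kappa
beta ∧ rho = iota
kappa ∧ iota = iota
gamma ∨ iota = iota

iota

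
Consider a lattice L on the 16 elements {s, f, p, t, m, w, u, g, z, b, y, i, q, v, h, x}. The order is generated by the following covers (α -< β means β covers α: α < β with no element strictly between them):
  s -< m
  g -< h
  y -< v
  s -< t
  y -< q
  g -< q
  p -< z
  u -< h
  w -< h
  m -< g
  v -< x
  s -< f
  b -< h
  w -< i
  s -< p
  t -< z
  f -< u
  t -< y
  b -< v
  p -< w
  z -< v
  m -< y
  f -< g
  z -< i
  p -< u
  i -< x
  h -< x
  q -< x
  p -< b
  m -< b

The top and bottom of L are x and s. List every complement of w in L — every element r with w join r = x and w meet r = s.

Need r with w ∨ r = x and w ∧ r = s.
Checking each element gives: q, y.

q, y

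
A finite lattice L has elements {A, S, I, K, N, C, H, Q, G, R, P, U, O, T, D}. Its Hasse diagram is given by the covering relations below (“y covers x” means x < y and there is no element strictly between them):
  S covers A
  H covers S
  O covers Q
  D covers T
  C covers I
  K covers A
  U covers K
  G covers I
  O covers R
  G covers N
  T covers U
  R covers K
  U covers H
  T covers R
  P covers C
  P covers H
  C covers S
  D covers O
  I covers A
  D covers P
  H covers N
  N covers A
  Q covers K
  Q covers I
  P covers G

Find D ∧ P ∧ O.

Common lower bounds of {D, P, O}: A, I.
The greatest among these is I.

I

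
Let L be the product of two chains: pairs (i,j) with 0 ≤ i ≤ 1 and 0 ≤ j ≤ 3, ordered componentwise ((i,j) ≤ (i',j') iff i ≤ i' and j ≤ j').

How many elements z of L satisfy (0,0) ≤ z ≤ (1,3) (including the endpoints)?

8

The interval [(0,0), (1,3)] = {(0,0), (0,1), (0,2), (0,3), (1,0), (1,1), (1,2), (1,3)}, which has 8 elements.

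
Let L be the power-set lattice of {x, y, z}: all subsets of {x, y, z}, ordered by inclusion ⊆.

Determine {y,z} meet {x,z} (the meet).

Under ⊆, meet is intersection: {y,z} ∩ {x,z} = {z}.

{z}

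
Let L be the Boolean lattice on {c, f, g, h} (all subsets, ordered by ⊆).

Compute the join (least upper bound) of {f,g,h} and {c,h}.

{c,f,g,h}

Under ⊆, join is union: {f,g,h} ∪ {c,h} = {c,f,g,h}.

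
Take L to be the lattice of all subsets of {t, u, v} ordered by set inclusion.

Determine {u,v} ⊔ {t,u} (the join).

Common upper bounds of {{u,v}, {t,u}}: {t,u,v}.
The least among these is {t,u,v}.

{t,u,v}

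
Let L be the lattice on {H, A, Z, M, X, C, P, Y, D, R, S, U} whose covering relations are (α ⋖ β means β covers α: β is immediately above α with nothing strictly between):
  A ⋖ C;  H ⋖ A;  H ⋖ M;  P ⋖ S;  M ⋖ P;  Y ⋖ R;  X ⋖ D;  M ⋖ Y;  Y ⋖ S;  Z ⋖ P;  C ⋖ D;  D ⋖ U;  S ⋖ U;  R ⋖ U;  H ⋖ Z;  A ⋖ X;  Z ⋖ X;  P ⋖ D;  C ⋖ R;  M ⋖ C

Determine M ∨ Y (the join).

Common upper bounds of {M, Y}: R, S, U, Y.
The least among these is Y.

Y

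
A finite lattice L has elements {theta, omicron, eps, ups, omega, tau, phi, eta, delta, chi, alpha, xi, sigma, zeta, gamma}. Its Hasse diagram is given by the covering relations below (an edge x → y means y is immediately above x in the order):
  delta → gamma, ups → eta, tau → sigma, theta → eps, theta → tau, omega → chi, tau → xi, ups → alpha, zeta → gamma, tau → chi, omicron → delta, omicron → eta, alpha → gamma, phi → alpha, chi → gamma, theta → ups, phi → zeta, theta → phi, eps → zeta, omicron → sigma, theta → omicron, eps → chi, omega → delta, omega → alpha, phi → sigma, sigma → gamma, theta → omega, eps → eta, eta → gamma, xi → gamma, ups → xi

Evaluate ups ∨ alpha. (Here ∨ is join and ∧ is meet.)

alpha

ups ∨ alpha = alpha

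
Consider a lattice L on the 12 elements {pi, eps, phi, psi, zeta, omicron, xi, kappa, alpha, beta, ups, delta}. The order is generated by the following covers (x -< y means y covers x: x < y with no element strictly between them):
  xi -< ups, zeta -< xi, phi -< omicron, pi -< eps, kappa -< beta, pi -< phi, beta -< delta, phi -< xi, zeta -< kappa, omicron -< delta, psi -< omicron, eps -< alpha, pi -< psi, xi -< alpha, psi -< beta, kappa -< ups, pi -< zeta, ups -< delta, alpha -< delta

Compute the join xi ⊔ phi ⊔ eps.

alpha

Common upper bounds of {xi, phi, eps}: alpha, delta.
The least among these is alpha.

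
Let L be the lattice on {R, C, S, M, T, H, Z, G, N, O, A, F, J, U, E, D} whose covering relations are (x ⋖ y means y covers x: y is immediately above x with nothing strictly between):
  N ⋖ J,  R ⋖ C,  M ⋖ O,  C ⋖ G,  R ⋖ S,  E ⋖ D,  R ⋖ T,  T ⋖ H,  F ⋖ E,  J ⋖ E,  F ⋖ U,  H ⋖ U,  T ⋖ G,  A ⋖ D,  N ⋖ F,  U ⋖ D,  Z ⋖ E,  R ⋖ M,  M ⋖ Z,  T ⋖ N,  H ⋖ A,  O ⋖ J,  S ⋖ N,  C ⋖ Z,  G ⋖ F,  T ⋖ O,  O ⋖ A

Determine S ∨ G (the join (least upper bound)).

F

Common upper bounds of {S, G}: D, E, F, U.
The least among these is F.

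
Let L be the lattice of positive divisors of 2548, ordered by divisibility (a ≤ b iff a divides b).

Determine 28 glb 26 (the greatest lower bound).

In the divisibility order, the meet is the greatest common divisor: gcd(28, 26) = 2.

2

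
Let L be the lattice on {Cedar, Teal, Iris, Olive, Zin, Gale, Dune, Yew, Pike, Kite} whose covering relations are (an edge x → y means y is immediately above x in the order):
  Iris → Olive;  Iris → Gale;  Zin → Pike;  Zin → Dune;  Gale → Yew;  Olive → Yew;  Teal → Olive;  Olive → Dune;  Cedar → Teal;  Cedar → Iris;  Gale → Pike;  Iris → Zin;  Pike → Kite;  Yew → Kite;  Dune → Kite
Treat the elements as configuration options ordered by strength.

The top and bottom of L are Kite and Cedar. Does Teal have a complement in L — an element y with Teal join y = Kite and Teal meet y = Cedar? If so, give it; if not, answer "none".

Need y with Teal ∨ y = Kite and Teal ∧ y = Cedar.
Checking each element gives: Pike.

Pike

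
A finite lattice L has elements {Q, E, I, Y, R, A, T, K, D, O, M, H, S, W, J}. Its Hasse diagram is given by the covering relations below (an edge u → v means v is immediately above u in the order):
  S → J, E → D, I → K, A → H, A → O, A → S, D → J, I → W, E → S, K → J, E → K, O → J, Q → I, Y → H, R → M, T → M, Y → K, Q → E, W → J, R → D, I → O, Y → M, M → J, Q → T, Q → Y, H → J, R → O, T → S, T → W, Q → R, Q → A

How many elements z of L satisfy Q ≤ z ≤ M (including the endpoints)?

5

The interval [Q, M] = {M, Q, R, T, Y}, which has 5 elements.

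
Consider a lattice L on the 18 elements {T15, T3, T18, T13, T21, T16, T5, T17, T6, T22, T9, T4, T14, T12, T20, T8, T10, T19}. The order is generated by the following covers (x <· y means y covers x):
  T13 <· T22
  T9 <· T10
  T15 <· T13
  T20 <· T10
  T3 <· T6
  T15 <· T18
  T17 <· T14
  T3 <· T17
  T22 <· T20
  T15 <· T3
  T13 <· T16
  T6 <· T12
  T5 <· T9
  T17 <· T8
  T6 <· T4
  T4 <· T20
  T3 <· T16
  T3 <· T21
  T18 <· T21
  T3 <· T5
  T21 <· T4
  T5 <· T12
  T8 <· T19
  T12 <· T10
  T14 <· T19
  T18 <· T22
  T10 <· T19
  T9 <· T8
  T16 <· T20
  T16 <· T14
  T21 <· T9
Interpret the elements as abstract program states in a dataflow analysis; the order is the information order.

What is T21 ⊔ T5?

Common upper bounds of {T21, T5}: T10, T19, T8, T9.
The least among these is T9.

T9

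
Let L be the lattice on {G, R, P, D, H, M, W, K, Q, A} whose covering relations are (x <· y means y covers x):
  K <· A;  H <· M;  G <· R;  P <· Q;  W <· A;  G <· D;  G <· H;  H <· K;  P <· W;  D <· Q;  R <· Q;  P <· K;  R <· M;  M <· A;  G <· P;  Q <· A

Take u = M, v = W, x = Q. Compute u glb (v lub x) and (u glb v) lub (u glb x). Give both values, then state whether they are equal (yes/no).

v lub x = A, so u glb (v lub x) = M glb A = M.
u glb v = G and u glb x = R, so (u glb v) lub (u glb x) = G lub R = R.
Equal: no.

M; R; no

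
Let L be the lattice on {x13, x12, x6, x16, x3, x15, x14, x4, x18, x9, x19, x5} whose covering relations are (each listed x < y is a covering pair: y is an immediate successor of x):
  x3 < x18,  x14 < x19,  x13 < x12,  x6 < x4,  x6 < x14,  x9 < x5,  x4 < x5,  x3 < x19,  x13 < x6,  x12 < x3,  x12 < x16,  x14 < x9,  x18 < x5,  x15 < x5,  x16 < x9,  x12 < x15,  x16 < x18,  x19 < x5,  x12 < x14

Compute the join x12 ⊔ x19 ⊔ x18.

Common upper bounds of {x12, x19, x18}: x5.
The least among these is x5.

x5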